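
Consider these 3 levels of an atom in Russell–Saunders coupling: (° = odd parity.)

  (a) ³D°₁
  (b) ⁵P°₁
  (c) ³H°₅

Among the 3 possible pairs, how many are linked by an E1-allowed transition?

0

(a)–(b): forbidden (parity, ΔS).
(a)–(c): forbidden (parity, ΔL, ΔJ).
(b)–(c): forbidden (parity, ΔS, ΔL, ΔJ).
Allowed pairs: 0 of 3.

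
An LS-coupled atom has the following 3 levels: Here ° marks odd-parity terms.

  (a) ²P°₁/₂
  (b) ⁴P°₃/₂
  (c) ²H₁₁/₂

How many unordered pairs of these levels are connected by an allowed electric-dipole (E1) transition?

0

(a)–(b): forbidden (parity, ΔS).
(a)–(c): forbidden (ΔL, ΔJ).
(b)–(c): forbidden (ΔS, ΔL, ΔJ).
Allowed pairs: 0 of 3.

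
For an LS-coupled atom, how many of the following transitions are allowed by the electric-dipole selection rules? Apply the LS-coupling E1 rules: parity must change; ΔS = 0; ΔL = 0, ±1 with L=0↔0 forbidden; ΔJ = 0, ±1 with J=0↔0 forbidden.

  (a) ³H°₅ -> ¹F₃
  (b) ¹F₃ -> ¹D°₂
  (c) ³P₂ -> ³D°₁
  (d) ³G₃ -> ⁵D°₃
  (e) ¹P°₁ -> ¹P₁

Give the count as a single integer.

3

(a) forbidden (ΔS, ΔL, ΔJ fail)
(b) allowed
(c) allowed
(d) forbidden (ΔS, ΔL fail)
(e) allowed
Total allowed: 3 of 5.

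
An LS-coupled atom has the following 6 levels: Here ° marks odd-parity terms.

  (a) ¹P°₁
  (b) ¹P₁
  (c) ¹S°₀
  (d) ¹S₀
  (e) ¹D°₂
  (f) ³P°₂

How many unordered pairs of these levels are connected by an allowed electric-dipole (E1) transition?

(a)–(b): allowed.
(a)–(c): forbidden (parity).
(a)–(d): allowed.
(a)–(e): forbidden (parity).
(a)–(f): forbidden (parity, ΔS).
(b)–(c): allowed.
(b)–(d): forbidden (parity).
(b)–(e): allowed.
(b)–(f): forbidden (ΔS).
(c)–(d): forbidden (ΔL, ΔJ).
(c)–(e): forbidden (parity, ΔL, ΔJ).
(c)–(f): forbidden (parity, ΔS, ΔJ).
(d)–(e): forbidden (ΔL, ΔJ).
(d)–(f): forbidden (ΔS, ΔJ).
(e)–(f): forbidden (parity, ΔS).
Allowed pairs: 4 of 15.

4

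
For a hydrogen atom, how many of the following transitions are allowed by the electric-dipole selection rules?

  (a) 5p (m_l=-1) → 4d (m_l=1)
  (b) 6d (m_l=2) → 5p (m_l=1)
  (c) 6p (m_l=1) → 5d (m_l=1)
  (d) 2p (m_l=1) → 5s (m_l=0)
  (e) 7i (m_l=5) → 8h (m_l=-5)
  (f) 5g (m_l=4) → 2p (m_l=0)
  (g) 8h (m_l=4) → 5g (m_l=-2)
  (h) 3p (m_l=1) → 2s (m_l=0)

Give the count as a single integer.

4

(a) forbidden — Δm_l = +2 (E1 requires Δm_l = 0, ±1)
(b) allowed
(c) allowed
(d) allowed
(e) forbidden — Δm_l = -10 (E1 requires Δm_l = 0, ±1)
(f) forbidden — Δl = -3 (E1 requires Δl = ±1); Δm_l = -4 (E1 requires Δm_l = 0, ±1)
(g) forbidden — Δm_l = -6 (E1 requires Δm_l = 0, ±1)
(h) allowed
Total allowed: 4 of 8.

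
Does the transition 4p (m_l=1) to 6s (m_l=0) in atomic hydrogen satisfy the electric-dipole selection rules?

Initial l = 1, final l = 0, so Δl = -1. E1 requires Δl = ±1: ok.
m_l: 1 → 0 (Δm_l = -1). |Δm_l| ≤ 1 ok.
All E1 selection rules are satisfied.

allowed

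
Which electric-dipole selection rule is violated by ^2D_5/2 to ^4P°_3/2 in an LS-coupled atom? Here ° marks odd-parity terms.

Reading off the term symbols: S 1/2→3/2, L 2→1, J 5/2→3/2, parity even→odd.
Parity must change: even → odd — ✓.
ΔS = 0: S: 1/2 → 3/2 — ✗.
ΔL = 0, ±1 (not L=0↔0): L: 2 → 1, ΔL = -1 — ✓.
ΔJ = 0, ±1 (not J=0↔0): J: 5/2 → 3/2, ΔJ = -1 — ✓.

the ΔS = 0 rule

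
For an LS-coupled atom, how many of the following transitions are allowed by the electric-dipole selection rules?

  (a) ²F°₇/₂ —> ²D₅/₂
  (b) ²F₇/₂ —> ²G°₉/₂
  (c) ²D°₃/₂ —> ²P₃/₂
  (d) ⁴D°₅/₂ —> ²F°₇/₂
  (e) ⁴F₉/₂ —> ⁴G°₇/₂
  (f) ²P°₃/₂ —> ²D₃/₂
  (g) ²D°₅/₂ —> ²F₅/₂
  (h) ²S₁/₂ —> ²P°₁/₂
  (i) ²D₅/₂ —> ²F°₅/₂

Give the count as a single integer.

8

(a) allowed
(b) allowed
(c) allowed
(d) forbidden (parity, ΔS fail)
(e) allowed
(f) allowed
(g) allowed
(h) allowed
(i) allowed
Total allowed: 8 of 9.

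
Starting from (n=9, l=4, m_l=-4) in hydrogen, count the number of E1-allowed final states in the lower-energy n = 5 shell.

1

E1 requires Δl = ±1, so l_f ∈ {3, 5}; with 0 ≤ l_f ≤ n_f−1 = 4, the allowed l_f values are {3}.
For l_f = 3: m_f ∈ {m_i−1, m_i, m_i+1} ∩ [−3, 3] = {-3} → 1 state.
Total: 1.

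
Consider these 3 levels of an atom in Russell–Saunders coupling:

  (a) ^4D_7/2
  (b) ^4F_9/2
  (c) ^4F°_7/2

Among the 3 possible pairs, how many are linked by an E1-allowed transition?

2

(a)–(b): forbidden (parity).
(a)–(c): allowed.
(b)–(c): allowed.
Allowed pairs: 2 of 3.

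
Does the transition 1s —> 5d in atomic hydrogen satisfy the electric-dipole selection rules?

Δl = 2 − 0 = +2; the E1 rule Δl = ±1 is violated.
The transition is electric-dipole forbidden.

forbidden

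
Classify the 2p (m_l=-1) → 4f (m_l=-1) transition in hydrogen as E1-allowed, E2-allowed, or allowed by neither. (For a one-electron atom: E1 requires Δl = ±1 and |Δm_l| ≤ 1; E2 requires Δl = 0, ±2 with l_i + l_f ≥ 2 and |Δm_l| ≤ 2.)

E2

Δl = 3 − 1 = +2; l_i + l_f = 4.
Δm_l = +0.
E1 (Δl = ±1, |Δm_l| ≤ 1): not satisfied.
E2 (Δl = 0,±2, l_i+l_f ≥ 2, |Δm_l| ≤ 2): satisfied.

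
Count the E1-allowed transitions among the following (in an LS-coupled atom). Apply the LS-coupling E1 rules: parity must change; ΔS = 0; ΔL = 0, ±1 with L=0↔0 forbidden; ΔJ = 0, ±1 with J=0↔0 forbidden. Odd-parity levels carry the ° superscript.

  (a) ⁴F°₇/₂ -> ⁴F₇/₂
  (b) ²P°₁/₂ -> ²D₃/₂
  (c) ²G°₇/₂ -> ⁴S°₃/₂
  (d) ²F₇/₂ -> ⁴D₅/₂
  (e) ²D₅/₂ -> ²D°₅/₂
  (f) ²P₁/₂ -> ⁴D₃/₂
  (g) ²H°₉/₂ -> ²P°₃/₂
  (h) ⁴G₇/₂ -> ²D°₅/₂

3

(a) allowed
(b) allowed
(c) forbidden (parity, ΔS, ΔL, ΔJ fail)
(d) forbidden (parity, ΔS fail)
(e) allowed
(f) forbidden (parity, ΔS fail)
(g) forbidden (parity, ΔL, ΔJ fail)
(h) forbidden (ΔS, ΔL fail)
Total allowed: 3 of 8.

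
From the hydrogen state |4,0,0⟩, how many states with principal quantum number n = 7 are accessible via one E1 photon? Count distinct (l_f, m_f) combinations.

E1 requires Δl = ±1, so l_f ∈ {-1, 1}; with 0 ≤ l_f ≤ n_f−1 = 6, the allowed l_f values are {1}.
For l_f = 1: m_f ∈ {m_i−1, m_i, m_i+1} ∩ [−1, 1] = {-1, 0, 1} → 3 states.
Total: 3.

3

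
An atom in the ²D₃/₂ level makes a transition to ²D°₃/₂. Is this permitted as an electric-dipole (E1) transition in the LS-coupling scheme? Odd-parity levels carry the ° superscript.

Parity must change: even → odd — passes.
ΔS = 0: S: 1/2 → 1/2 — passes.
ΔL = 0, ±1 (not L=0↔0): L: 2 → 2, ΔL = +0 — passes.
ΔJ = 0, ±1 (not J=0↔0): J: 3/2 → 3/2, ΔJ = +0 — passes.
All four E1 rules are satisfied.

allowed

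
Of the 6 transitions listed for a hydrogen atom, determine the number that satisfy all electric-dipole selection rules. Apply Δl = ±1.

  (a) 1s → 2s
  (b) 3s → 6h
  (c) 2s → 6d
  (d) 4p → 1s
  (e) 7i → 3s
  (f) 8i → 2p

1

(a) forbidden — Δl = +0 (E1 requires Δl = ±1)
(b) forbidden — Δl = +5 (E1 requires Δl = ±1)
(c) forbidden — Δl = +2 (E1 requires Δl = ±1)
(d) allowed
(e) forbidden — Δl = -6 (E1 requires Δl = ±1)
(f) forbidden — Δl = -5 (E1 requires Δl = ±1)
Total allowed: 1 of 6.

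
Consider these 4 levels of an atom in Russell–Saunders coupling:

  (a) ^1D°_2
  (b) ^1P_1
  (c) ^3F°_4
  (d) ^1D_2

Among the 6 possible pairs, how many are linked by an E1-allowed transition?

(a)–(b): allowed.
(a)–(c): forbidden (parity, ΔS, ΔJ).
(a)–(d): allowed.
(b)–(c): forbidden (ΔS, ΔL, ΔJ).
(b)–(d): forbidden (parity).
(c)–(d): forbidden (ΔS, ΔJ).
Allowed pairs: 2 of 6.

2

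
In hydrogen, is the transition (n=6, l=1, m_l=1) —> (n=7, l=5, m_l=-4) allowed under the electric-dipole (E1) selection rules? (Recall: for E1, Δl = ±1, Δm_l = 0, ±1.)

l: 1 → 5 (Δl = +4). Δl = ±1 violated.
Δm_l = -4 − (1) = -5. E1 requires Δm_l = 0, ±1: violated.
The transition is electric-dipole forbidden.

forbidden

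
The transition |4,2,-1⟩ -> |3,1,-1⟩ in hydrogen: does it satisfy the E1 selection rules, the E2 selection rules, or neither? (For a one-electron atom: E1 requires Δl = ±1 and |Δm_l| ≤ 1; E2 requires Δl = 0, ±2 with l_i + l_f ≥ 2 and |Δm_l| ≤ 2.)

E1

Δl = 1 − 2 = -1; l_i + l_f = 3.
Δm_l = +0.
E1 (Δl = ±1, |Δm_l| ≤ 1): satisfied.
E2 (Δl = 0,±2, l_i+l_f ≥ 2, |Δm_l| ≤ 2): not satisfied.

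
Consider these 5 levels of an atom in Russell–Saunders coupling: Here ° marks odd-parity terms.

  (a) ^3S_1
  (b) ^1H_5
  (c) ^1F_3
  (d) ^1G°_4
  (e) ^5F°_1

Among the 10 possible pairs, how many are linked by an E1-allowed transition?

2

(a)–(b): forbidden (parity, ΔS, ΔL, ΔJ).
(a)–(c): forbidden (parity, ΔS, ΔL, ΔJ).
(a)–(d): forbidden (ΔS, ΔL, ΔJ).
(a)–(e): forbidden (ΔS, ΔL).
(b)–(c): forbidden (parity, ΔL, ΔJ).
(b)–(d): allowed.
(b)–(e): forbidden (ΔS, ΔL, ΔJ).
(c)–(d): allowed.
(c)–(e): forbidden (ΔS, ΔJ).
(d)–(e): forbidden (parity, ΔS, ΔJ).
Allowed pairs: 2 of 10.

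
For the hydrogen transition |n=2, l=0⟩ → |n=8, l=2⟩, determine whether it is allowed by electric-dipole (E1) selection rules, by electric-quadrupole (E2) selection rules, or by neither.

E2

Δl = 2 − 0 = +2; l_i + l_f = 2.
E1 (Δl = ±1): not satisfied.
E2 (Δl = 0,±2, l_i+l_f ≥ 2): satisfied.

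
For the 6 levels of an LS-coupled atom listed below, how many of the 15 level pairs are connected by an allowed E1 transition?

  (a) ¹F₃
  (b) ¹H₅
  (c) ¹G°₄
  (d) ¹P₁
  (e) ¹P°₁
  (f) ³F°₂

3

(a)–(b): forbidden (parity, ΔL, ΔJ).
(a)–(c): allowed.
(a)–(d): forbidden (parity, ΔL, ΔJ).
(a)–(e): forbidden (ΔL, ΔJ).
(a)–(f): forbidden (ΔS).
(b)–(c): allowed.
(b)–(d): forbidden (parity, ΔL, ΔJ).
(b)–(e): forbidden (ΔL, ΔJ).
(b)–(f): forbidden (ΔS, ΔL, ΔJ).
(c)–(d): forbidden (ΔL, ΔJ).
(c)–(e): forbidden (parity, ΔL, ΔJ).
(c)–(f): forbidden (parity, ΔS, ΔJ).
(d)–(e): allowed.
(d)–(f): forbidden (ΔS, ΔL).
(e)–(f): forbidden (parity, ΔS, ΔL).
Allowed pairs: 3 of 15.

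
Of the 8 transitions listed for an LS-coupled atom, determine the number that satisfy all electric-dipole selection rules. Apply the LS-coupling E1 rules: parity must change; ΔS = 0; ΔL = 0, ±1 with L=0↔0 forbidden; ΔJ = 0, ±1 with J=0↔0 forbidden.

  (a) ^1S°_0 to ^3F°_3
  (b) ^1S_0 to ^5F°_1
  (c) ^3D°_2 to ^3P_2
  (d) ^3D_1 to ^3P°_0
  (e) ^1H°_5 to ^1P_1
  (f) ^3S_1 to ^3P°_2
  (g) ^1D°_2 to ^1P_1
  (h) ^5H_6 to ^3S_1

4

(a) forbidden (parity, ΔS, ΔL, ΔJ fail)
(b) forbidden (ΔS, ΔL fail)
(c) allowed
(d) allowed
(e) forbidden (ΔL, ΔJ fail)
(f) allowed
(g) allowed
(h) forbidden (parity, ΔS, ΔL, ΔJ fail)
Total allowed: 4 of 8.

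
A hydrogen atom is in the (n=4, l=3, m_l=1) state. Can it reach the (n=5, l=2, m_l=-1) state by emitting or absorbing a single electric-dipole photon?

l: 3 → 2 (Δl = -1). Δl = ±1 ok.
m_l: 1 → -1 (Δm_l = -2). |Δm_l| ≤ 1 fails.
The transition is electric-dipole forbidden.

forbidden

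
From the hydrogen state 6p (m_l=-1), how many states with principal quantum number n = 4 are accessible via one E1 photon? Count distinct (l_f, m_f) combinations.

4

E1 requires Δl = ±1, so l_f ∈ {0, 2}; with 0 ≤ l_f ≤ n_f−1 = 3, the allowed l_f values are {0, 2}.
For l_f = 0: m_f ∈ {m_i−1, m_i, m_i+1} ∩ [−0, 0] = {0} → 1 state.
For l_f = 2: m_f ∈ {m_i−1, m_i, m_i+1} ∩ [−2, 2] = {-2, -1, 0} → 3 states.
Total: 4.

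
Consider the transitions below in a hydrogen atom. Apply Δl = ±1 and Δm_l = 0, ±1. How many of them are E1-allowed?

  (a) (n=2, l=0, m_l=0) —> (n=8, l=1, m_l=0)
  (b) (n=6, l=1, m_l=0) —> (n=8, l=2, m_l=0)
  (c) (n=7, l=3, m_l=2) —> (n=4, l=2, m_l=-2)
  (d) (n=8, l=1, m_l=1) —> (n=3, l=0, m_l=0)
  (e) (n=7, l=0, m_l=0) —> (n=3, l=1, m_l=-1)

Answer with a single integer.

(a) allowed
(b) allowed
(c) forbidden — Δm_l = -4 (E1 requires Δm_l = 0, ±1)
(d) allowed
(e) allowed
Total allowed: 4 of 5.

4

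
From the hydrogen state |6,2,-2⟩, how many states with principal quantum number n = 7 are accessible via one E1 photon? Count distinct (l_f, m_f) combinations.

E1 requires Δl = ±1, so l_f ∈ {1, 3}; with 0 ≤ l_f ≤ n_f−1 = 6, the allowed l_f values are {1, 3}.
For l_f = 1: m_f ∈ {m_i−1, m_i, m_i+1} ∩ [−1, 1] = {-1} → 1 state.
For l_f = 3: m_f ∈ {m_i−1, m_i, m_i+1} ∩ [−3, 3] = {-3, -2, -1} → 3 states.
Total: 4.

4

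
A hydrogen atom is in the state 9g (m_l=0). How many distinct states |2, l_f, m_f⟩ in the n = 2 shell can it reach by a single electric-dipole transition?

0

E1 requires l_f ∈ {3, 5}, but neither lies in [0, 1], so no final state is reachable.
Total: 0.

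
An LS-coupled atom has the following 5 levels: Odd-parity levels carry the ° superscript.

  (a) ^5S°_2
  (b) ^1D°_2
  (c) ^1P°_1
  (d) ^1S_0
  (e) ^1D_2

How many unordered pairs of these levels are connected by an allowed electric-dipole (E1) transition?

(a)–(b): forbidden (parity, ΔS, ΔL).
(a)–(c): forbidden (parity, ΔS).
(a)–(d): forbidden (ΔS, ΔL, ΔJ).
(a)–(e): forbidden (ΔS, ΔL).
(b)–(c): forbidden (parity).
(b)–(d): forbidden (ΔL, ΔJ).
(b)–(e): allowed.
(c)–(d): allowed.
(c)–(e): allowed.
(d)–(e): forbidden (parity, ΔL, ΔJ).
Allowed pairs: 3 of 10.

3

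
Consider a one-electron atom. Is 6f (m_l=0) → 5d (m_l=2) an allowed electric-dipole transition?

forbidden

Initial l = 3, final l = 2, so Δl = -1. E1 requires Δl = ±1: satisfied.
Δm_l = 2 − (0) = +2. E1 requires Δm_l = 0, ±1: violated.
The transition is electric-dipole forbidden.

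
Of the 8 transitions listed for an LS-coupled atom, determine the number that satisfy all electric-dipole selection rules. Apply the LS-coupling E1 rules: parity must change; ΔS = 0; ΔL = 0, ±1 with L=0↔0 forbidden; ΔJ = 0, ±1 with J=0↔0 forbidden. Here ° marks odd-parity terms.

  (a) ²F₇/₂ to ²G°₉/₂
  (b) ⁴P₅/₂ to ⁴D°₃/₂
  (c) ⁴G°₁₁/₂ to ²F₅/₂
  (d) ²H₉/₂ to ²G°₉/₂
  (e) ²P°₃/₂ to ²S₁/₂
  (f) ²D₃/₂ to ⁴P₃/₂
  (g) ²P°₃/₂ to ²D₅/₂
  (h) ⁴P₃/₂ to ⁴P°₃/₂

6

(a) allowed
(b) allowed
(c) forbidden (ΔS, ΔJ fail)
(d) allowed
(e) allowed
(f) forbidden (parity, ΔS fail)
(g) allowed
(h) allowed
Total allowed: 6 of 8.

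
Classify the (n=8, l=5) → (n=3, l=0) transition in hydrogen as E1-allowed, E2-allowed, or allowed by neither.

neither

Δl = 0 − 5 = -5; l_i + l_f = 5.
E1 (Δl = ±1): not satisfied.
E2 (Δl = 0,±2, l_i+l_f ≥ 2): not satisfied.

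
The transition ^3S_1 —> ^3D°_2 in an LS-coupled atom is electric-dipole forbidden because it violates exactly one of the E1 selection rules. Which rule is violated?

the ΔL = 0, ±1 rule

Parity must change: even → odd — satisfied.
ΔS = 0: S: 1 → 1 — satisfied.
ΔL = 0, ±1 (not L=0↔0): L: 0 → 2, ΔL = +2 — violated.
ΔJ = 0, ±1 (not J=0↔0): J: 1 → 2, ΔJ = +1 — satisfied.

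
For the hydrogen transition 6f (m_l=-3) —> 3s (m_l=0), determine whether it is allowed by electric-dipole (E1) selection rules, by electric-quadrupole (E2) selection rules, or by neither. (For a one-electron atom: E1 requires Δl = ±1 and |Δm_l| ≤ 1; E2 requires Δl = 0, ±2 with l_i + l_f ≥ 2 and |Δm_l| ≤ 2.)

Δl = 0 − 3 = -3; l_i + l_f = 3.
Δm_l = +3.
E1 (Δl = ±1, |Δm_l| ≤ 1): not satisfied.
E2 (Δl = 0,±2, l_i+l_f ≥ 2, |Δm_l| ≤ 2): not satisfied.

neither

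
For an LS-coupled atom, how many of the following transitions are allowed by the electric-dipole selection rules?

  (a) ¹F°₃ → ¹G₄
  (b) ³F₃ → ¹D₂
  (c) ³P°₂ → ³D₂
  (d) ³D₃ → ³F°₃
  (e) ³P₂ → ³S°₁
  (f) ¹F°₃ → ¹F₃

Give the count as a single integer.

(a) allowed
(b) forbidden (parity, ΔS fail)
(c) allowed
(d) allowed
(e) allowed
(f) allowed
Total allowed: 5 of 6.

5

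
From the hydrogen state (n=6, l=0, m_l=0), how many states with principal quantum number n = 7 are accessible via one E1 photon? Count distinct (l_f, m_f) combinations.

E1 requires Δl = ±1, so l_f ∈ {-1, 1}; with 0 ≤ l_f ≤ n_f−1 = 6, the allowed l_f values are {1}.
For l_f = 1: m_f ∈ {m_i−1, m_i, m_i+1} ∩ [−1, 1] = {-1, 0, 1} → 3 states.
Total: 3.

3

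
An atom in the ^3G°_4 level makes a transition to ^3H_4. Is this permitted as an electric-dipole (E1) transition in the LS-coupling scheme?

allowed

Reading off the term symbols: S 1→1, L 4→5, J 4→4, parity odd→even.
Parity must change: odd → even — ok.
ΔS = 0: S: 1 → 1 — ok.
ΔL = 0, ±1 (not L=0↔0): L: 4 → 5, ΔL = +1 — ok.
ΔJ = 0, ±1 (not J=0↔0): J: 4 → 4, ΔJ = +0 — ok.
All four E1 rules are satisfied.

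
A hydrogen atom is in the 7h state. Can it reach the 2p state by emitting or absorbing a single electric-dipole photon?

forbidden

Δl = 1 − 5 = -4; the E1 rule Δl = ±1 is violated.
The transition is electric-dipole forbidden.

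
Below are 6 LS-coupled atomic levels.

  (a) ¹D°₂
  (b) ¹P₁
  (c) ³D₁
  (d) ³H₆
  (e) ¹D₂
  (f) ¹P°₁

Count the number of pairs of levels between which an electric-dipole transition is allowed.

(a)–(b): allowed.
(a)–(c): forbidden (ΔS).
(a)–(d): forbidden (ΔS, ΔL, ΔJ).
(a)–(e): allowed.
(a)–(f): forbidden (parity).
(b)–(c): forbidden (parity, ΔS).
(b)–(d): forbidden (parity, ΔS, ΔL, ΔJ).
(b)–(e): forbidden (parity).
(b)–(f): allowed.
(c)–(d): forbidden (parity, ΔL, ΔJ).
(c)–(e): forbidden (parity, ΔS).
(c)–(f): forbidden (ΔS).
(d)–(e): forbidden (parity, ΔS, ΔL, ΔJ).
(d)–(f): forbidden (ΔS, ΔL, ΔJ).
(e)–(f): allowed.
Allowed pairs: 4 of 15.

4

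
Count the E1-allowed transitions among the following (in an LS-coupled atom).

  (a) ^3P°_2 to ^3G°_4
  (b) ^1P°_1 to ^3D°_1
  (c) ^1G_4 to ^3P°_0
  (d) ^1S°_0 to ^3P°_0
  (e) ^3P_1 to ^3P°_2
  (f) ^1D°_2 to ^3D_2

1

(a) forbidden (parity, ΔL, ΔJ fail)
(b) forbidden (parity, ΔS fail)
(c) forbidden (ΔS, ΔL, ΔJ fail)
(d) forbidden (parity, ΔS, ΔJ fail)
(e) allowed
(f) forbidden (ΔS fails)
Total allowed: 1 of 6.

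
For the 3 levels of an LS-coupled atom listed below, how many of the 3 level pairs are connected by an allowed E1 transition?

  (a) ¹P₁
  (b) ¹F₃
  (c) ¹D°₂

(a)–(b): forbidden (parity, ΔL, ΔJ).
(a)–(c): allowed.
(b)–(c): allowed.
Allowed pairs: 2 of 3.

2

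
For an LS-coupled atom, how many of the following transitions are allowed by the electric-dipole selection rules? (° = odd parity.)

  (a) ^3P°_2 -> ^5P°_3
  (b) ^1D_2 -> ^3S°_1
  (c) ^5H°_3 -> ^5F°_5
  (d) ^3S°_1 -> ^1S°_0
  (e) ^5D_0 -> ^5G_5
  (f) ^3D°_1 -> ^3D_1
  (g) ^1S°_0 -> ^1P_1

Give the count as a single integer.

(a) forbidden (parity, ΔS fail)
(b) forbidden (ΔS, ΔL fail)
(c) forbidden (parity, ΔL, ΔJ fail)
(d) forbidden (parity, ΔS, ΔL fail)
(e) forbidden (parity, ΔL, ΔJ fail)
(f) allowed
(g) allowed
Total allowed: 2 of 7.

2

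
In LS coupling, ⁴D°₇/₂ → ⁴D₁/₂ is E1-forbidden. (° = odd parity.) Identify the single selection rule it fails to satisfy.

Parity must change: odd → even — satisfied.
ΔS = 0: S: 3/2 → 3/2 — satisfied.
ΔL = 0, ±1 (not L=0↔0): L: 2 → 2, ΔL = +0 — satisfied.
ΔJ = 0, ±1 (not J=0↔0): J: 7/2 → 1/2, ΔJ = -3 — violated.

the ΔJ = 0, ±1 rule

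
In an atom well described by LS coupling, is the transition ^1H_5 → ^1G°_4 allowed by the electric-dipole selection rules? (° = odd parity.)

Parity must change: even → odd — satisfied.
ΔS = 0: S: 0 → 0 — satisfied.
ΔL = 0, ±1 (not L=0↔0): L: 5 → 4, ΔL = -1 — satisfied.
ΔJ = 0, ±1 (not J=0↔0): J: 5 → 4, ΔJ = -1 — satisfied.
All four E1 rules are satisfied.

allowed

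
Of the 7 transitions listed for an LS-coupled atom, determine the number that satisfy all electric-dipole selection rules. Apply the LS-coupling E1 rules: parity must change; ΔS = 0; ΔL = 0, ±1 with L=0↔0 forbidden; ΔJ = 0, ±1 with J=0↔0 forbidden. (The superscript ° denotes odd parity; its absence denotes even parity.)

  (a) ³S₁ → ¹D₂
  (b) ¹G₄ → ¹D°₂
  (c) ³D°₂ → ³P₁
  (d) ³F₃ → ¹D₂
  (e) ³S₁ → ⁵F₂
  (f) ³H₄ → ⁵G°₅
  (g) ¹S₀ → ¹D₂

(a) forbidden (parity, ΔS, ΔL fail)
(b) forbidden (ΔL, ΔJ fail)
(c) allowed
(d) forbidden (parity, ΔS fail)
(e) forbidden (parity, ΔS, ΔL fail)
(f) forbidden (ΔS fails)
(g) forbidden (parity, ΔL, ΔJ fail)
Total allowed: 1 of 7.

1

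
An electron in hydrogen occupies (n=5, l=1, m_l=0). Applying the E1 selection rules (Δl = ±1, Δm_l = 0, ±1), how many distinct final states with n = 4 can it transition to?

4

E1 requires Δl = ±1, so l_f ∈ {0, 2}; with 0 ≤ l_f ≤ n_f−1 = 3, the allowed l_f values are {0, 2}.
For l_f = 0: m_f ∈ {m_i−1, m_i, m_i+1} ∩ [−0, 0] = {0} → 1 state.
For l_f = 2: m_f ∈ {m_i−1, m_i, m_i+1} ∩ [−2, 2] = {-1, 0, 1} → 3 states.
Total: 4.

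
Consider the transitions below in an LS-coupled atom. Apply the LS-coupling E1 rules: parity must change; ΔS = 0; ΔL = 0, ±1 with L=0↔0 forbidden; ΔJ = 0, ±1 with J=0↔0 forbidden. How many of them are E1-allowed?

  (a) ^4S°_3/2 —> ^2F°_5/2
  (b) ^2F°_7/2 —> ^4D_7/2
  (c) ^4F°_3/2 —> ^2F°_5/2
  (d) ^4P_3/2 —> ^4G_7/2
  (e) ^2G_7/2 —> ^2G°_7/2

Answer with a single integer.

(a) forbidden (parity, ΔS, ΔL fail)
(b) forbidden (ΔS fails)
(c) forbidden (parity, ΔS fail)
(d) forbidden (parity, ΔL, ΔJ fail)
(e) allowed
Total allowed: 1 of 5.

1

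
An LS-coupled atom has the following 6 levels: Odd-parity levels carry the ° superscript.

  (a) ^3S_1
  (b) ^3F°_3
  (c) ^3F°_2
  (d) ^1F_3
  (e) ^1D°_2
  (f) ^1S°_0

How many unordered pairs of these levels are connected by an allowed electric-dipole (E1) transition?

(a)–(b): forbidden (ΔL, ΔJ).
(a)–(c): forbidden (ΔL).
(a)–(d): forbidden (parity, ΔS, ΔL, ΔJ).
(a)–(e): forbidden (ΔS, ΔL).
(a)–(f): forbidden (ΔS, ΔL).
(b)–(c): forbidden (parity).
(b)–(d): forbidden (ΔS).
(b)–(e): forbidden (parity, ΔS).
(b)–(f): forbidden (parity, ΔS, ΔL, ΔJ).
(c)–(d): forbidden (ΔS).
(c)–(e): forbidden (parity, ΔS).
(c)–(f): forbidden (parity, ΔS, ΔL, ΔJ).
(d)–(e): allowed.
(d)–(f): forbidden (ΔL, ΔJ).
(e)–(f): forbidden (parity, ΔL, ΔJ).
Allowed pairs: 1 of 15.

1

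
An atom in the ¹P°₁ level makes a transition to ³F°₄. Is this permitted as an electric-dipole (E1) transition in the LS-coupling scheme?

forbidden

Initial level: S=0, L=1, J=1, parity odd. Final level: S=1, L=3, J=4, parity odd.
ΔS = 0: S: 0 → 1 — ✗.
ΔJ = 0, ±1 (not J=0↔0): J: 1 → 4, ΔJ = +3 — ✗.
Parity must change: odd → odd — ✗.
ΔL = 0, ±1 (not L=0↔0): L: 1 → 3, ΔL = +2 — ✗.
Rule(s) violated: parity, ΔS, ΔL, ΔJ.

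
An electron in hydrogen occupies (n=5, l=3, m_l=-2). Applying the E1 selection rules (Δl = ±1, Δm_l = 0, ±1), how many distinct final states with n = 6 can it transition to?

E1 requires Δl = ±1, so l_f ∈ {2, 4}; with 0 ≤ l_f ≤ n_f−1 = 5, the allowed l_f values are {2, 4}.
For l_f = 2: m_f ∈ {m_i−1, m_i, m_i+1} ∩ [−2, 2] = {-2, -1} → 2 states.
For l_f = 4: m_f ∈ {m_i−1, m_i, m_i+1} ∩ [−4, 4] = {-3, -2, -1} → 3 states.
Total: 5.

5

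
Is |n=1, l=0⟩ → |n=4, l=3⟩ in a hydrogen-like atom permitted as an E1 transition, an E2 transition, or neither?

Δl = 3 − 0 = +3; l_i + l_f = 3.
E1 (Δl = ±1): not satisfied.
E2 (Δl = 0,±2, l_i+l_f ≥ 2): not satisfied.

neither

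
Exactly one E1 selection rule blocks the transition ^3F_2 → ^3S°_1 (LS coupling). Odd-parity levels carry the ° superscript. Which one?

Reading off the term symbols: S 1→1, L 3→0, J 2→1, parity even→odd.
ΔL = 0, ±1 (not L=0↔0): L: 3 → 0, ΔL = -3 — fails.
ΔS = 0: S: 1 → 1 — passes.
ΔJ = 0, ±1 (not J=0↔0): J: 2 → 1, ΔJ = -1 — passes.
Parity must change: even → odd — passes.

the ΔL = 0, ±1 rule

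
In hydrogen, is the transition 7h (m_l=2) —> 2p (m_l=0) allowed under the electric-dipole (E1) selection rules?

forbidden

Initial l = 5, final l = 1, so Δl = -4. E1 requires Δl = ±1: fails.
m_l: 2 → 0 (Δm_l = -2). |Δm_l| ≤ 1 fails.
The transition is electric-dipole forbidden.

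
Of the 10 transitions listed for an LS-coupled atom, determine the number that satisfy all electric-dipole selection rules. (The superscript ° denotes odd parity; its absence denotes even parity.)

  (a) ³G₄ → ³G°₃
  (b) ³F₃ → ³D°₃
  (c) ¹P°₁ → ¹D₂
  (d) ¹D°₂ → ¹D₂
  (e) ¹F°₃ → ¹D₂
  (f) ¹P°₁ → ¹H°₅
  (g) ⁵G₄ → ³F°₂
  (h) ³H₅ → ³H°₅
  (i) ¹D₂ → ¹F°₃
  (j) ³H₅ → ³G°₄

(a) allowed
(b) allowed
(c) allowed
(d) allowed
(e) allowed
(f) forbidden (parity, ΔL, ΔJ fail)
(g) forbidden (ΔS, ΔJ fail)
(h) allowed
(i) allowed
(j) allowed
Total allowed: 8 of 10.

8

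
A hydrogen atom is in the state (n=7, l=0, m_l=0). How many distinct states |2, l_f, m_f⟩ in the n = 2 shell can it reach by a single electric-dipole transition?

E1 requires Δl = ±1, so l_f ∈ {-1, 1}; with 0 ≤ l_f ≤ n_f−1 = 1, the allowed l_f values are {1}.
For l_f = 1: m_f ∈ {m_i−1, m_i, m_i+1} ∩ [−1, 1] = {-1, 0, 1} → 3 states.
Total: 3.

3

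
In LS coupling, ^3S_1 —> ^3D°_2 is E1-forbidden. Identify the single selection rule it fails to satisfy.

the ΔL = 0, ±1 rule

ΔL = 0, ±1 (not L=0↔0): L: 0 → 2, ΔL = +2 — violated.
ΔS = 0: S: 1 → 1 — satisfied.
Parity must change: even → odd — satisfied.
ΔJ = 0, ±1 (not J=0↔0): J: 1 → 2, ΔJ = +1 — satisfied.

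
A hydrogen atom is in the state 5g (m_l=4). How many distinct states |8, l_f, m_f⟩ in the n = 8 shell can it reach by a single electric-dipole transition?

4

E1 requires Δl = ±1, so l_f ∈ {3, 5}; with 0 ≤ l_f ≤ n_f−1 = 7, the allowed l_f values are {3, 5}.
For l_f = 3: m_f ∈ {m_i−1, m_i, m_i+1} ∩ [−3, 3] = {3} → 1 state.
For l_f = 5: m_f ∈ {m_i−1, m_i, m_i+1} ∩ [−5, 5] = {3, 4, 5} → 3 states.
Total: 4.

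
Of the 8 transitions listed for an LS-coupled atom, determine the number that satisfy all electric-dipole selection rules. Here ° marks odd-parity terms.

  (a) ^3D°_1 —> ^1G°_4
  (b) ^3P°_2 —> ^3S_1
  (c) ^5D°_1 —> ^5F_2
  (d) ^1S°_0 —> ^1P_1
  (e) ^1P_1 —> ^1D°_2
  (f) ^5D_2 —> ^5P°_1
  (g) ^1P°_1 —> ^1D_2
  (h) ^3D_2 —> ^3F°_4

6

(a) forbidden (parity, ΔS, ΔL, ΔJ fail)
(b) allowed
(c) allowed
(d) allowed
(e) allowed
(f) allowed
(g) allowed
(h) forbidden (ΔJ fails)
Total allowed: 6 of 8.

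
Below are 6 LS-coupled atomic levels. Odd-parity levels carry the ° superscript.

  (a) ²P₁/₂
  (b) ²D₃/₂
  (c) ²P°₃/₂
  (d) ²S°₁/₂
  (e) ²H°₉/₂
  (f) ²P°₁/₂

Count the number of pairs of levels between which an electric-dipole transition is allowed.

(a)–(b): forbidden (parity).
(a)–(c): allowed.
(a)–(d): allowed.
(a)–(e): forbidden (ΔL, ΔJ).
(a)–(f): allowed.
(b)–(c): allowed.
(b)–(d): forbidden (ΔL).
(b)–(e): forbidden (ΔL, ΔJ).
(b)–(f): allowed.
(c)–(d): forbidden (parity).
(c)–(e): forbidden (parity, ΔL, ΔJ).
(c)–(f): forbidden (parity).
(d)–(e): forbidden (parity, ΔL, ΔJ).
(d)–(f): forbidden (parity).
(e)–(f): forbidden (parity, ΔL, ΔJ).
Allowed pairs: 5 of 15.

5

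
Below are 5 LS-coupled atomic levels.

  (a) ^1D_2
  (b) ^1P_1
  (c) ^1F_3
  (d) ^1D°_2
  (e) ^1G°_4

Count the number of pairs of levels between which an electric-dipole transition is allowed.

4

(a)–(b): forbidden (parity).
(a)–(c): forbidden (parity).
(a)–(d): allowed.
(a)–(e): forbidden (ΔL, ΔJ).
(b)–(c): forbidden (parity, ΔL, ΔJ).
(b)–(d): allowed.
(b)–(e): forbidden (ΔL, ΔJ).
(c)–(d): allowed.
(c)–(e): allowed.
(d)–(e): forbidden (parity, ΔL, ΔJ).
Allowed pairs: 4 of 10.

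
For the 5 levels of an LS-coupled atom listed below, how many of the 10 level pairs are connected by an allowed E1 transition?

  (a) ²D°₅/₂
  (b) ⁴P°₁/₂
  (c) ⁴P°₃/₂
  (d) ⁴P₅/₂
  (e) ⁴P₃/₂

(a)–(b): forbidden (parity, ΔS, ΔJ).
(a)–(c): forbidden (parity, ΔS).
(a)–(d): forbidden (ΔS).
(a)–(e): forbidden (ΔS).
(b)–(c): forbidden (parity).
(b)–(d): forbidden (ΔJ).
(b)–(e): allowed.
(c)–(d): allowed.
(c)–(e): allowed.
(d)–(e): forbidden (parity).
Allowed pairs: 3 of 10.

3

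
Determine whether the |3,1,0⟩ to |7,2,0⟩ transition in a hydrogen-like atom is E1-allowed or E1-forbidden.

allowed

Initial l = 1, final l = 2, so Δl = +1. E1 requires Δl = ±1: ok.
m_l: 0 → 0 (Δm_l = +0). |Δm_l| ≤ 1 ok.
All E1 selection rules are satisfied.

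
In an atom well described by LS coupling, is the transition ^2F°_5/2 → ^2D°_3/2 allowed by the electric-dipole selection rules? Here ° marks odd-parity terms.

forbidden

Parity must change: odd → odd — fails.
ΔS = 0: S: 1/2 → 1/2 — passes.
ΔL = 0, ±1 (not L=0↔0): L: 3 → 2, ΔL = -1 — passes.
ΔJ = 0, ±1 (not J=0↔0): J: 5/2 → 3/2, ΔJ = -1 — passes.
Rule(s) violated: parity.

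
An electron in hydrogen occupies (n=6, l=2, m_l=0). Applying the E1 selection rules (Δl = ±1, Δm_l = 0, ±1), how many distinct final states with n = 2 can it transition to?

E1 requires Δl = ±1, so l_f ∈ {1, 3}; with 0 ≤ l_f ≤ n_f−1 = 1, the allowed l_f values are {1}.
For l_f = 1: m_f ∈ {m_i−1, m_i, m_i+1} ∩ [−1, 1] = {-1, 0, 1} → 3 states.
Total: 3.

3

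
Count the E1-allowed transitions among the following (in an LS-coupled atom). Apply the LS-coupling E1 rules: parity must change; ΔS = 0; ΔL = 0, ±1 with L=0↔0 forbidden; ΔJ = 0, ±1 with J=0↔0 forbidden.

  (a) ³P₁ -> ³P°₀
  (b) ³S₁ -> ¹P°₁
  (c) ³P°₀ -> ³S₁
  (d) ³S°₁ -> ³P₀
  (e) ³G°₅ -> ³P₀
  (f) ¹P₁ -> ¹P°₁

4

(a) allowed
(b) forbidden (ΔS fails)
(c) allowed
(d) allowed
(e) forbidden (ΔL, ΔJ fail)
(f) allowed
Total allowed: 4 of 6.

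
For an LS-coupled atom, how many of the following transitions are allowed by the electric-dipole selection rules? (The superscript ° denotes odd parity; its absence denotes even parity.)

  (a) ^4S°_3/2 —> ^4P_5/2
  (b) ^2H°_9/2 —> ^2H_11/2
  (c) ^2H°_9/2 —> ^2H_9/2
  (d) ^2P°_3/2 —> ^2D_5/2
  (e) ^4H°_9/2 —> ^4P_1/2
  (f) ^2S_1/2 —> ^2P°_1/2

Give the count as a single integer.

5

(a) allowed
(b) allowed
(c) allowed
(d) allowed
(e) forbidden (ΔL, ΔJ fail)
(f) allowed
Total allowed: 5 of 6.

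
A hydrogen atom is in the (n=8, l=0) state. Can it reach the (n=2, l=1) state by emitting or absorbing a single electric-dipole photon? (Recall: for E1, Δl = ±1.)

allowed

l: 0 → 1 (Δl = +1). Δl = ±1 ✓.
All E1 selection rules are satisfied.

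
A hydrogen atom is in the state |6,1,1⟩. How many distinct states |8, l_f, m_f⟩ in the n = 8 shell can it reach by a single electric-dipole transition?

E1 requires Δl = ±1, so l_f ∈ {0, 2}; with 0 ≤ l_f ≤ n_f−1 = 7, the allowed l_f values are {0, 2}.
For l_f = 0: m_f ∈ {m_i−1, m_i, m_i+1} ∩ [−0, 0] = {0} → 1 state.
For l_f = 2: m_f ∈ {m_i−1, m_i, m_i+1} ∩ [−2, 2] = {0, 1, 2} → 3 states.
Total: 4.

4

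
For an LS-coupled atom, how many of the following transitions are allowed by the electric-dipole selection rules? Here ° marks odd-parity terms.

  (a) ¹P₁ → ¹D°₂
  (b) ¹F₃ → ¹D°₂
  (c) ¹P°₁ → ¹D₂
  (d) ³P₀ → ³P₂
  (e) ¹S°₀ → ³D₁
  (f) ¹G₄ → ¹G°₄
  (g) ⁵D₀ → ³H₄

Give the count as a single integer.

(a) allowed
(b) allowed
(c) allowed
(d) forbidden (parity, ΔJ fail)
(e) forbidden (ΔS, ΔL fail)
(f) allowed
(g) forbidden (parity, ΔS, ΔL, ΔJ fail)
Total allowed: 4 of 7.

4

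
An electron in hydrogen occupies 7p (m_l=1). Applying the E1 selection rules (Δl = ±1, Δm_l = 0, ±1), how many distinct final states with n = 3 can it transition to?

4

E1 requires Δl = ±1, so l_f ∈ {0, 2}; with 0 ≤ l_f ≤ n_f−1 = 2, the allowed l_f values are {0, 2}.
For l_f = 0: m_f ∈ {m_i−1, m_i, m_i+1} ∩ [−0, 0] = {0} → 1 state.
For l_f = 2: m_f ∈ {m_i−1, m_i, m_i+1} ∩ [−2, 2] = {0, 1, 2} → 3 states.
Total: 4.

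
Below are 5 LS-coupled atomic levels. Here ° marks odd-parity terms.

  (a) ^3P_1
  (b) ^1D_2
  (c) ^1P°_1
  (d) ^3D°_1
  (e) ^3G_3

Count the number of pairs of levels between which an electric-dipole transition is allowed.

(a)–(b): forbidden (parity, ΔS).
(a)–(c): forbidden (ΔS).
(a)–(d): allowed.
(a)–(e): forbidden (parity, ΔL, ΔJ).
(b)–(c): allowed.
(b)–(d): forbidden (ΔS).
(b)–(e): forbidden (parity, ΔS, ΔL).
(c)–(d): forbidden (parity, ΔS).
(c)–(e): forbidden (ΔS, ΔL, ΔJ).
(d)–(e): forbidden (ΔL, ΔJ).
Allowed pairs: 2 of 10.

2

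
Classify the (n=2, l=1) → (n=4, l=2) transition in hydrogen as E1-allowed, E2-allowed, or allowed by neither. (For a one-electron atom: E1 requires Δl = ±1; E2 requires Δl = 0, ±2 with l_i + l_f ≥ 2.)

E1

Δl = 2 − 1 = +1; l_i + l_f = 3.
E1 (Δl = ±1): satisfied.
E2 (Δl = 0,±2, l_i+l_f ≥ 2): not satisfied.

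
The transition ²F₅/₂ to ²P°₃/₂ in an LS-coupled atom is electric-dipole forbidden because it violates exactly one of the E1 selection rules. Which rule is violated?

Parity must change: even → odd — ok.
ΔS = 0: S: 1/2 → 1/2 — ok.
ΔL = 0, ±1 (not L=0↔0): L: 3 → 1, ΔL = -2 — fails.
ΔJ = 0, ±1 (not J=0↔0): J: 5/2 → 3/2, ΔJ = -1 — ok.

the ΔL = 0, ±1 rule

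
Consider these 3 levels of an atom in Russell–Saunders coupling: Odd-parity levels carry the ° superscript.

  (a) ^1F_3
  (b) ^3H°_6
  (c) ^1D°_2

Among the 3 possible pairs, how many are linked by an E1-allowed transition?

1

(a)–(b): forbidden (ΔS, ΔL, ΔJ).
(a)–(c): allowed.
(b)–(c): forbidden (parity, ΔS, ΔL, ΔJ).
Allowed pairs: 1 of 3.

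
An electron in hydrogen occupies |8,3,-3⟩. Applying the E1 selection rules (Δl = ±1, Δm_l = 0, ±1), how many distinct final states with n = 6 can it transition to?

4

E1 requires Δl = ±1, so l_f ∈ {2, 4}; with 0 ≤ l_f ≤ n_f−1 = 5, the allowed l_f values are {2, 4}.
For l_f = 2: m_f ∈ {m_i−1, m_i, m_i+1} ∩ [−2, 2] = {-2} → 1 state.
For l_f = 4: m_f ∈ {m_i−1, m_i, m_i+1} ∩ [−4, 4] = {-4, -3, -2} → 3 states.
Total: 4.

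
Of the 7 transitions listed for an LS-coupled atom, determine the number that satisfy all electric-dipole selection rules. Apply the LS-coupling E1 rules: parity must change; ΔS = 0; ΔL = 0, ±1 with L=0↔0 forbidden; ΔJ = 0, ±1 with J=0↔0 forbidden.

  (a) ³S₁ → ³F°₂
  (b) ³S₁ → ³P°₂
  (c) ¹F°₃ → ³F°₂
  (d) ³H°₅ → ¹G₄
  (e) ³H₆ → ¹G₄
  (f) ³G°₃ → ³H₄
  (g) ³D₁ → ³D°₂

3

(a) forbidden (ΔL fails)
(b) allowed
(c) forbidden (parity, ΔS fail)
(d) forbidden (ΔS fails)
(e) forbidden (parity, ΔS, ΔJ fail)
(f) allowed
(g) allowed
Total allowed: 3 of 7.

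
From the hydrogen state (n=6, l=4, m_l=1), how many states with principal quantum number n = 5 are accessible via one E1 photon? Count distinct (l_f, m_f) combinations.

E1 requires Δl = ±1, so l_f ∈ {3, 5}; with 0 ≤ l_f ≤ n_f−1 = 4, the allowed l_f values are {3}.
For l_f = 3: m_f ∈ {m_i−1, m_i, m_i+1} ∩ [−3, 3] = {0, 1, 2} → 3 states.
Total: 3.

3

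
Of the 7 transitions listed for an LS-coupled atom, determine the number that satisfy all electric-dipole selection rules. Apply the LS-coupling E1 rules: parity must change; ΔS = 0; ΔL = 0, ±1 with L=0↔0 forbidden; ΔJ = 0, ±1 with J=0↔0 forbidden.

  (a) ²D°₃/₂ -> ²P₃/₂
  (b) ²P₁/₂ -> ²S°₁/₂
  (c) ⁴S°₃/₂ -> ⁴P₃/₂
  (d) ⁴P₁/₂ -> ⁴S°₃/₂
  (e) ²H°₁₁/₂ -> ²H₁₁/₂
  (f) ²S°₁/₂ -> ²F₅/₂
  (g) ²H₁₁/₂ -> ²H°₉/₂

(a) allowed
(b) allowed
(c) allowed
(d) allowed
(e) allowed
(f) forbidden (ΔL, ΔJ fail)
(g) allowed
Total allowed: 6 of 7.

6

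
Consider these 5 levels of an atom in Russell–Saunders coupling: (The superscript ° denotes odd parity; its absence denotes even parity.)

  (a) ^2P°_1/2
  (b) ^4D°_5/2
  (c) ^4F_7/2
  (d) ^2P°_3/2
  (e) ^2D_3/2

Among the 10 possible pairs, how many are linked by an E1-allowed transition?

3

(a)–(b): forbidden (parity, ΔS, ΔJ).
(a)–(c): forbidden (ΔS, ΔL, ΔJ).
(a)–(d): forbidden (parity).
(a)–(e): allowed.
(b)–(c): allowed.
(b)–(d): forbidden (parity, ΔS).
(b)–(e): forbidden (ΔS).
(c)–(d): forbidden (ΔS, ΔL, ΔJ).
(c)–(e): forbidden (parity, ΔS, ΔJ).
(d)–(e): allowed.
Allowed pairs: 3 of 10.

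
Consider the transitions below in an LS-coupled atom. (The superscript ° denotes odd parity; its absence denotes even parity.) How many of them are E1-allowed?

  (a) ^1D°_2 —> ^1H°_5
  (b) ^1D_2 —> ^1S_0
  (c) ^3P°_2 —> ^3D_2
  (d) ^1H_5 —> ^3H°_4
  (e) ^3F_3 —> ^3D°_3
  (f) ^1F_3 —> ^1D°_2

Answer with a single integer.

3

(a) forbidden (parity, ΔL, ΔJ fail)
(b) forbidden (parity, ΔL, ΔJ fail)
(c) allowed
(d) forbidden (ΔS fails)
(e) allowed
(f) allowed
Total allowed: 3 of 6.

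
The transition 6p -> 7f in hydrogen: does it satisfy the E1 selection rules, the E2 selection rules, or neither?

E2

Δl = 3 − 1 = +2; l_i + l_f = 4.
E1 (Δl = ±1): not satisfied.
E2 (Δl = 0,±2, l_i+l_f ≥ 2): satisfied.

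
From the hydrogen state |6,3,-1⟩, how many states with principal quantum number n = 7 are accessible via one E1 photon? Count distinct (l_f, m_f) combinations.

6

E1 requires Δl = ±1, so l_f ∈ {2, 4}; with 0 ≤ l_f ≤ n_f−1 = 6, the allowed l_f values are {2, 4}.
For l_f = 2: m_f ∈ {m_i−1, m_i, m_i+1} ∩ [−2, 2] = {-2, -1, 0} → 3 states.
For l_f = 4: m_f ∈ {m_i−1, m_i, m_i+1} ∩ [−4, 4] = {-2, -1, 0} → 3 states.
Total: 6.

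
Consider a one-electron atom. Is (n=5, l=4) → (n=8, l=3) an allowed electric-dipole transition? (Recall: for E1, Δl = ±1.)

Initial l = 4, final l = 3, so Δl = -1. E1 requires Δl = ±1: ✓.
All E1 selection rules are satisfied.

allowed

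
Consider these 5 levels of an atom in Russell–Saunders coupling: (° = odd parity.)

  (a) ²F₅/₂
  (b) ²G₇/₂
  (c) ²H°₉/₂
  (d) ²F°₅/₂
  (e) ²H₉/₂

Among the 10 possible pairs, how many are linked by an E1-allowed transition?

(a)–(b): forbidden (parity).
(a)–(c): forbidden (ΔL, ΔJ).
(a)–(d): allowed.
(a)–(e): forbidden (parity, ΔL, ΔJ).
(b)–(c): allowed.
(b)–(d): allowed.
(b)–(e): forbidden (parity).
(c)–(d): forbidden (parity, ΔL, ΔJ).
(c)–(e): allowed.
(d)–(e): forbidden (ΔL, ΔJ).
Allowed pairs: 4 of 10.

4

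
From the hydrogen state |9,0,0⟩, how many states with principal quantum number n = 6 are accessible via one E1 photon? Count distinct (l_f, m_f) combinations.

3

E1 requires Δl = ±1, so l_f ∈ {-1, 1}; with 0 ≤ l_f ≤ n_f−1 = 5, the allowed l_f values are {1}.
For l_f = 1: m_f ∈ {m_i−1, m_i, m_i+1} ∩ [−1, 1] = {-1, 0, 1} → 3 states.
Total: 3.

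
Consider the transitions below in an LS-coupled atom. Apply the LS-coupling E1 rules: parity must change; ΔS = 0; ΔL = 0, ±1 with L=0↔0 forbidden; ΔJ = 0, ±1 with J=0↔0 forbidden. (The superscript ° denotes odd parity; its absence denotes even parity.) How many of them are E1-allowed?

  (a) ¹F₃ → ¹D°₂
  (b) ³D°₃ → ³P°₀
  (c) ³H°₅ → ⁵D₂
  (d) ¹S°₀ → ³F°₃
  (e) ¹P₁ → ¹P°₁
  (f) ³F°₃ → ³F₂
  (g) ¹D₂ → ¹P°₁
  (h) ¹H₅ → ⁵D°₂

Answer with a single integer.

(a) allowed
(b) forbidden (parity, ΔJ fail)
(c) forbidden (ΔS, ΔL, ΔJ fail)
(d) forbidden (parity, ΔS, ΔL, ΔJ fail)
(e) allowed
(f) allowed
(g) allowed
(h) forbidden (ΔS, ΔL, ΔJ fail)
Total allowed: 4 of 8.

4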